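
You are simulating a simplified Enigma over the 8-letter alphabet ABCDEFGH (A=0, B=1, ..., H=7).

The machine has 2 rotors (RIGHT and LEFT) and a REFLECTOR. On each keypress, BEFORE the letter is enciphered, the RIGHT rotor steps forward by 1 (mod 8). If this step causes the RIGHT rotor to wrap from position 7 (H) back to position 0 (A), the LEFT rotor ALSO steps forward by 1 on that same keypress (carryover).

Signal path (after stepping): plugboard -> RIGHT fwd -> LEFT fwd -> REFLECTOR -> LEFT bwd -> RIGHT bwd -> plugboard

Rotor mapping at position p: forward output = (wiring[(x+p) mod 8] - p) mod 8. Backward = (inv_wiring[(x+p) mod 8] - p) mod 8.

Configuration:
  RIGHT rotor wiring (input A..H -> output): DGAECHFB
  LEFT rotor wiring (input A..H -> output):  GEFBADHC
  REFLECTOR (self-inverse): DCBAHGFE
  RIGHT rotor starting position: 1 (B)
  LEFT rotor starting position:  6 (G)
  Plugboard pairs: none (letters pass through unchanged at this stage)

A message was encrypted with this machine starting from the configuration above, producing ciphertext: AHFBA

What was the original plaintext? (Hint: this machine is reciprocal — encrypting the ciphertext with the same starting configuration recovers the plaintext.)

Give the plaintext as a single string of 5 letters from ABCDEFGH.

Answer: CDDDB

Derivation:
Char 1 ('A'): step: R->2, L=6; A->plug->A->R->G->L->C->refl->B->L'->A->R'->C->plug->C
Char 2 ('H'): step: R->3, L=6; H->plug->H->R->F->L->D->refl->A->L'->C->R'->D->plug->D
Char 3 ('F'): step: R->4, L=6; F->plug->F->R->C->L->A->refl->D->L'->F->R'->D->plug->D
Char 4 ('B'): step: R->5, L=6; B->plug->B->R->A->L->B->refl->C->L'->G->R'->D->plug->D
Char 5 ('A'): step: R->6, L=6; A->plug->A->R->H->L->F->refl->G->L'->D->R'->B->plug->B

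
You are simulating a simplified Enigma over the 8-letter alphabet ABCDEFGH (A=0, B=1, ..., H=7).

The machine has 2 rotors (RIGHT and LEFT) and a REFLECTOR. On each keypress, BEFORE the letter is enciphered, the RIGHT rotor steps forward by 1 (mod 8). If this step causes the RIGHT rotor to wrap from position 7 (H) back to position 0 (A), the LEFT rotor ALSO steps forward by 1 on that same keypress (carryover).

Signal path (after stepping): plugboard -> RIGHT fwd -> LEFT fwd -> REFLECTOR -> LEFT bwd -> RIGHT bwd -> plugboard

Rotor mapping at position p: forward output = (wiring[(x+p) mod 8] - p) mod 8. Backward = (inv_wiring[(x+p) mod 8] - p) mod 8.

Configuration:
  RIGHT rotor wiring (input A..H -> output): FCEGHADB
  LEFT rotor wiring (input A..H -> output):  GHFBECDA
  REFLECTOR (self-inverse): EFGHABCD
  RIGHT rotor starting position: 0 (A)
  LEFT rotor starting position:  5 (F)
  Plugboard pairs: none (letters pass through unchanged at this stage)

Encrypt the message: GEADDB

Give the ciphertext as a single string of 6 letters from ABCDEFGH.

Char 1 ('G'): step: R->1, L=5; G->plug->G->R->A->L->F->refl->B->L'->D->R'->B->plug->B
Char 2 ('E'): step: R->2, L=5; E->plug->E->R->B->L->G->refl->C->L'->E->R'->B->plug->B
Char 3 ('A'): step: R->3, L=5; A->plug->A->R->D->L->B->refl->F->L'->A->R'->D->plug->D
Char 4 ('D'): step: R->4, L=5; D->plug->D->R->F->L->A->refl->E->L'->G->R'->F->plug->F
Char 5 ('D'): step: R->5, L=5; D->plug->D->R->A->L->F->refl->B->L'->D->R'->A->plug->A
Char 6 ('B'): step: R->6, L=5; B->plug->B->R->D->L->B->refl->F->L'->A->R'->F->plug->F

Answer: BBDFAF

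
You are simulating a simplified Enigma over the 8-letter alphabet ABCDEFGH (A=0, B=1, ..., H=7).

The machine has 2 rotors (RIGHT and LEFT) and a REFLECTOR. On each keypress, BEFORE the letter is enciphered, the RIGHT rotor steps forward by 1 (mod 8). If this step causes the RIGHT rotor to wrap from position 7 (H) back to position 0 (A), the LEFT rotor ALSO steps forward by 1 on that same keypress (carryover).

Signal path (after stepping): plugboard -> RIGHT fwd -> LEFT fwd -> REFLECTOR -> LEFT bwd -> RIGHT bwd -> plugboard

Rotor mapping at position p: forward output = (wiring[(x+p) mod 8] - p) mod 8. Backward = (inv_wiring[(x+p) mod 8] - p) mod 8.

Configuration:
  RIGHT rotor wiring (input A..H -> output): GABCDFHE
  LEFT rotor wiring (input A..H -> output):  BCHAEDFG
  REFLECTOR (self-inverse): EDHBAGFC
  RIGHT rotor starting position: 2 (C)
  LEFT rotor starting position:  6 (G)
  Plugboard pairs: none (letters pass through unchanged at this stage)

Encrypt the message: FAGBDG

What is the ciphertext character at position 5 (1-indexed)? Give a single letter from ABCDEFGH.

Char 1 ('F'): step: R->3, L=6; F->plug->F->R->D->L->E->refl->A->L'->B->R'->E->plug->E
Char 2 ('A'): step: R->4, L=6; A->plug->A->R->H->L->F->refl->G->L'->G->R'->H->plug->H
Char 3 ('G'): step: R->5, L=6; G->plug->G->R->F->L->C->refl->H->L'->A->R'->A->plug->A
Char 4 ('B'): step: R->6, L=6; B->plug->B->R->G->L->G->refl->F->L'->H->R'->H->plug->H
Char 5 ('D'): step: R->7, L=6; D->plug->D->R->C->L->D->refl->B->L'->E->R'->F->plug->F

F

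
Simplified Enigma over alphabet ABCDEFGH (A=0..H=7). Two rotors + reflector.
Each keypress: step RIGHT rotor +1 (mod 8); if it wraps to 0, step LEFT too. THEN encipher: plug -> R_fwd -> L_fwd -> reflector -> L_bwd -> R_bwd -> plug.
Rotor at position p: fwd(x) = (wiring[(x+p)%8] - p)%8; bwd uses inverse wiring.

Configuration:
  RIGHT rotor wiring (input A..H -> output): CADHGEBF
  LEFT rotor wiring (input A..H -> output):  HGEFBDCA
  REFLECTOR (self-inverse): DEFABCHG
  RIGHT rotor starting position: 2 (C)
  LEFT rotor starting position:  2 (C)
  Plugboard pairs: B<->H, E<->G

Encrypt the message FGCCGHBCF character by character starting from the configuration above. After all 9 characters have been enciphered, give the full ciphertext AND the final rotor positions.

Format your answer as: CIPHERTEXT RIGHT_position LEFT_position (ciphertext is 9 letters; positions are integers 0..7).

Answer: HHFFAFGEE 3 3

Derivation:
Char 1 ('F'): step: R->3, L=2; F->plug->F->R->H->L->E->refl->B->L'->D->R'->B->plug->H
Char 2 ('G'): step: R->4, L=2; G->plug->E->R->G->L->F->refl->C->L'->A->R'->B->plug->H
Char 3 ('C'): step: R->5, L=2; C->plug->C->R->A->L->C->refl->F->L'->G->R'->F->plug->F
Char 4 ('C'): step: R->6, L=2; C->plug->C->R->E->L->A->refl->D->L'->B->R'->F->plug->F
Char 5 ('G'): step: R->7, L=2; G->plug->E->R->A->L->C->refl->F->L'->G->R'->A->plug->A
Char 6 ('H'): step: R->0, L->3 (L advanced); H->plug->B->R->A->L->C->refl->F->L'->E->R'->F->plug->F
Char 7 ('B'): step: R->1, L=3; B->plug->H->R->B->L->G->refl->H->L'->D->R'->E->plug->G
Char 8 ('C'): step: R->2, L=3; C->plug->C->R->E->L->F->refl->C->L'->A->R'->G->plug->E
Char 9 ('F'): step: R->3, L=3; F->plug->F->R->H->L->B->refl->E->L'->F->R'->G->plug->E
Final: ciphertext=HHFFAFGEE, RIGHT=3, LEFT=3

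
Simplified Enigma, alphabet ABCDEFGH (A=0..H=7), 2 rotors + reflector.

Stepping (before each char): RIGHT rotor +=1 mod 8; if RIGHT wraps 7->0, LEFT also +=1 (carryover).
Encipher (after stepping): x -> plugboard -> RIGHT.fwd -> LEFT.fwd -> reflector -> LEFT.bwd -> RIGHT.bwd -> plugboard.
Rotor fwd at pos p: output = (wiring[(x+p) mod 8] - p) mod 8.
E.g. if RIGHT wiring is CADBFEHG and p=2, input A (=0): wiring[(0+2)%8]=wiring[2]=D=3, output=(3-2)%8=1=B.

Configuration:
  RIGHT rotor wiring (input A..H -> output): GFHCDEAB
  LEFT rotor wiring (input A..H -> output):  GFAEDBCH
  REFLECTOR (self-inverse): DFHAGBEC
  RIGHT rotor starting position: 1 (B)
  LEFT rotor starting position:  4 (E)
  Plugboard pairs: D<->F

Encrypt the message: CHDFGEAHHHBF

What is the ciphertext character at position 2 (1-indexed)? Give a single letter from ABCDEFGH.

Char 1 ('C'): step: R->2, L=4; C->plug->C->R->B->L->F->refl->B->L'->F->R'->A->plug->A
Char 2 ('H'): step: R->3, L=4; H->plug->H->R->E->L->C->refl->H->L'->A->R'->B->plug->B

B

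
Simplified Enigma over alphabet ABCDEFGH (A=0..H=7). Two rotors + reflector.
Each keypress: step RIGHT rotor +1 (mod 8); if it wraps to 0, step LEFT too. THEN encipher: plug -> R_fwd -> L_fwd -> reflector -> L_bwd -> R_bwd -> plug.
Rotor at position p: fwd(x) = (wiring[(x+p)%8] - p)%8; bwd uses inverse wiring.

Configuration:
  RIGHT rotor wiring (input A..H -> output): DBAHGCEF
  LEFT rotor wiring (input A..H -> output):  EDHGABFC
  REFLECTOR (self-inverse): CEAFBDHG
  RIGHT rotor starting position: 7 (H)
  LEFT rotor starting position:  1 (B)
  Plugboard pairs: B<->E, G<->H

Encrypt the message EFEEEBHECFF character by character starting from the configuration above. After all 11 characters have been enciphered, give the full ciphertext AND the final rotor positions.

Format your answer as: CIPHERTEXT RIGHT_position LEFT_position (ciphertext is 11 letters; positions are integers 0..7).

Char 1 ('E'): step: R->0, L->2 (L advanced); E->plug->B->R->B->L->E->refl->B->L'->H->R'->D->plug->D
Char 2 ('F'): step: R->1, L=2; F->plug->F->R->D->L->H->refl->G->L'->C->R'->H->plug->G
Char 3 ('E'): step: R->2, L=2; E->plug->B->R->F->L->A->refl->C->L'->G->R'->A->plug->A
Char 4 ('E'): step: R->3, L=2; E->plug->B->R->D->L->H->refl->G->L'->C->R'->E->plug->B
Char 5 ('E'): step: R->4, L=2; E->plug->B->R->G->L->C->refl->A->L'->F->R'->F->plug->F
Char 6 ('B'): step: R->5, L=2; B->plug->E->R->E->L->D->refl->F->L'->A->R'->C->plug->C
Char 7 ('H'): step: R->6, L=2; H->plug->G->R->A->L->F->refl->D->L'->E->R'->H->plug->G
Char 8 ('E'): step: R->7, L=2; E->plug->B->R->E->L->D->refl->F->L'->A->R'->E->plug->B
Char 9 ('C'): step: R->0, L->3 (L advanced); C->plug->C->R->A->L->D->refl->F->L'->B->R'->B->plug->E
Char 10 ('F'): step: R->1, L=3; F->plug->F->R->D->L->C->refl->A->L'->G->R'->C->plug->C
Char 11 ('F'): step: R->2, L=3; F->plug->F->R->D->L->C->refl->A->L'->G->R'->A->plug->A
Final: ciphertext=DGABFCGBECA, RIGHT=2, LEFT=3

Answer: DGABFCGBECA 2 3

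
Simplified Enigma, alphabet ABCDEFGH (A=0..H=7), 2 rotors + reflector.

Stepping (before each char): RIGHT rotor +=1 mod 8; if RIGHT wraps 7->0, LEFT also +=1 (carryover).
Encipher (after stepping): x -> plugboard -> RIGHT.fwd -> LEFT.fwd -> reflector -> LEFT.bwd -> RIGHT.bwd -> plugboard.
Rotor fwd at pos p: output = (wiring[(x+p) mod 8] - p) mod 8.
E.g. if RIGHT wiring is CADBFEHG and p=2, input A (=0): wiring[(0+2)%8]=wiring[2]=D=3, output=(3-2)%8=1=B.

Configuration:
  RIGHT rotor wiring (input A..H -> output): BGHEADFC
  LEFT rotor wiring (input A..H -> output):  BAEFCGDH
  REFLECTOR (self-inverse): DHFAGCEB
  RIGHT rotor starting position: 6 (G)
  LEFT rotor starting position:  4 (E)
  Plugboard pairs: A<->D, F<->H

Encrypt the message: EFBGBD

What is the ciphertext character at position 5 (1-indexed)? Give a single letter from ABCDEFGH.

Char 1 ('E'): step: R->7, L=4; E->plug->E->R->F->L->E->refl->G->L'->A->R'->D->plug->A
Char 2 ('F'): step: R->0, L->5 (L advanced); F->plug->H->R->C->L->C->refl->F->L'->H->R'->C->plug->C
Char 3 ('B'): step: R->1, L=5; B->plug->B->R->G->L->A->refl->D->L'->E->R'->F->plug->H
Char 4 ('G'): step: R->2, L=5; G->plug->G->R->H->L->F->refl->C->L'->C->R'->B->plug->B
Char 5 ('B'): step: R->3, L=5; B->plug->B->R->F->L->H->refl->B->L'->A->R'->C->plug->C

C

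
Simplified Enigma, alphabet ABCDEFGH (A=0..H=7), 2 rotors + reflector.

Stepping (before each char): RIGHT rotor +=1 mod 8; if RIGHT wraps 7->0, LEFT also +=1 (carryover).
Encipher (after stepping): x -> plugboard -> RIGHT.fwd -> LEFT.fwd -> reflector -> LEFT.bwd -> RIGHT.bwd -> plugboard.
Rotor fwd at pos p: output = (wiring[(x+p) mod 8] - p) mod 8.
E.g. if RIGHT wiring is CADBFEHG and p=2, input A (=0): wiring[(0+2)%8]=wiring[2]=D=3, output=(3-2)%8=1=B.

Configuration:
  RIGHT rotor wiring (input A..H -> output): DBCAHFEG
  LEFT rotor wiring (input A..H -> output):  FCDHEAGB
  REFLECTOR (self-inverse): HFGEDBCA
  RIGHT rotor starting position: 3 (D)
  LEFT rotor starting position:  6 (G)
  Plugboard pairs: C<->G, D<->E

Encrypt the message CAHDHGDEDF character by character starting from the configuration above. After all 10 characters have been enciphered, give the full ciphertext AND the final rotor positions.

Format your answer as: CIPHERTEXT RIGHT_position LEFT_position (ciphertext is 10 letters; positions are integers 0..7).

Char 1 ('C'): step: R->4, L=6; C->plug->G->R->G->L->G->refl->C->L'->H->R'->E->plug->D
Char 2 ('A'): step: R->5, L=6; A->plug->A->R->A->L->A->refl->H->L'->C->R'->H->plug->H
Char 3 ('H'): step: R->6, L=6; H->plug->H->R->H->L->C->refl->G->L'->G->R'->A->plug->A
Char 4 ('D'): step: R->7, L=6; D->plug->E->R->B->L->D->refl->E->L'->D->R'->D->plug->E
Char 5 ('H'): step: R->0, L->7 (L advanced); H->plug->H->R->G->L->B->refl->F->L'->F->R'->F->plug->F
Char 6 ('G'): step: R->1, L=7; G->plug->C->R->H->L->H->refl->A->L'->E->R'->E->plug->D
Char 7 ('D'): step: R->2, L=7; D->plug->E->R->C->L->D->refl->E->L'->D->R'->D->plug->E
Char 8 ('E'): step: R->3, L=7; E->plug->D->R->B->L->G->refl->C->L'->A->R'->F->plug->F
Char 9 ('D'): step: R->4, L=7; D->plug->E->R->H->L->H->refl->A->L'->E->R'->H->plug->H
Char 10 ('F'): step: R->5, L=7; F->plug->F->R->F->L->F->refl->B->L'->G->R'->D->plug->E
Final: ciphertext=DHAEFDEFHE, RIGHT=5, LEFT=7

Answer: DHAEFDEFHE 5 7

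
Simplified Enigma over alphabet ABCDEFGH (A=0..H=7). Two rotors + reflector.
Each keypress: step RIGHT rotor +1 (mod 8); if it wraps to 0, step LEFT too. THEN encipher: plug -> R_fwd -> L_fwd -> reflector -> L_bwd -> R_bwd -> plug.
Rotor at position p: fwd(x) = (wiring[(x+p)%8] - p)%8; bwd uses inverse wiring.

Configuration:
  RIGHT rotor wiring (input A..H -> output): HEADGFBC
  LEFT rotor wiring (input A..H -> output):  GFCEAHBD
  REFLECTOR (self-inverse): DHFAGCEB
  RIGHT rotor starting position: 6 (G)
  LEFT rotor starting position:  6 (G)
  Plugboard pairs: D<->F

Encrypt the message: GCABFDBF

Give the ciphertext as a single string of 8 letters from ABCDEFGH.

Char 1 ('G'): step: R->7, L=6; G->plug->G->R->G->L->C->refl->F->L'->B->R'->D->plug->F
Char 2 ('C'): step: R->0, L->7 (L advanced); C->plug->C->R->A->L->E->refl->G->L'->C->R'->H->plug->H
Char 3 ('A'): step: R->1, L=7; A->plug->A->R->D->L->D->refl->A->L'->G->R'->H->plug->H
Char 4 ('B'): step: R->2, L=7; B->plug->B->R->B->L->H->refl->B->L'->F->R'->G->plug->G
Char 5 ('F'): step: R->3, L=7; F->plug->D->R->G->L->A->refl->D->L'->D->R'->B->plug->B
Char 6 ('D'): step: R->4, L=7; D->plug->F->R->A->L->E->refl->G->L'->C->R'->A->plug->A
Char 7 ('B'): step: R->5, L=7; B->plug->B->R->E->L->F->refl->C->L'->H->R'->E->plug->E
Char 8 ('F'): step: R->6, L=7; F->plug->D->R->G->L->A->refl->D->L'->D->R'->A->plug->A

Answer: FHHGBAEA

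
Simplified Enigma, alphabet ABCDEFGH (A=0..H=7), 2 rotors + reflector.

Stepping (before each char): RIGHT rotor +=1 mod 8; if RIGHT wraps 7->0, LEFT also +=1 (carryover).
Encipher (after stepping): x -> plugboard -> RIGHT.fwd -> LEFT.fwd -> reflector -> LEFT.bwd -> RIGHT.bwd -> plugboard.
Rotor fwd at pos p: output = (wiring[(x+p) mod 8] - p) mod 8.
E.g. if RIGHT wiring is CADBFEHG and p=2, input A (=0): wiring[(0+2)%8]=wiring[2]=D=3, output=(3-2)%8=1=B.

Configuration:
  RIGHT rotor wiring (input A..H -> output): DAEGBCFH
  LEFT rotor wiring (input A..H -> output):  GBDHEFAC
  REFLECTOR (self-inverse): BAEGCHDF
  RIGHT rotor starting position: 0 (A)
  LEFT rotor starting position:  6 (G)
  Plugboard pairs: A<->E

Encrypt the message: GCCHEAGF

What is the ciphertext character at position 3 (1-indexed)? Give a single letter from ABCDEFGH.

Char 1 ('G'): step: R->1, L=6; G->plug->G->R->G->L->G->refl->D->L'->D->R'->B->plug->B
Char 2 ('C'): step: R->2, L=6; C->plug->C->R->H->L->H->refl->F->L'->E->R'->B->plug->B
Char 3 ('C'): step: R->3, L=6; C->plug->C->R->H->L->H->refl->F->L'->E->R'->E->plug->A

A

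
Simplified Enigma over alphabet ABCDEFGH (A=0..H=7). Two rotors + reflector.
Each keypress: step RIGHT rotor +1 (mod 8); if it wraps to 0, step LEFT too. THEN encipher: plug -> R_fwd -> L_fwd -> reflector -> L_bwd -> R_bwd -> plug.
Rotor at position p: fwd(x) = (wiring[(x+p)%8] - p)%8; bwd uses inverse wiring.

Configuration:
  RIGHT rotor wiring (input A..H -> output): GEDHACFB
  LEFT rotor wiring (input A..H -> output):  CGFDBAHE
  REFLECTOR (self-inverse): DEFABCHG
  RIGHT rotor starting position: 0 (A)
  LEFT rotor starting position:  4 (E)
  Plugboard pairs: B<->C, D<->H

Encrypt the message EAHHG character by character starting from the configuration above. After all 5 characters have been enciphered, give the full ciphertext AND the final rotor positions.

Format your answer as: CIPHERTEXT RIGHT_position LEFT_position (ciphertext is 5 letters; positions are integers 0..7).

Answer: BBFFD 5 4

Derivation:
Char 1 ('E'): step: R->1, L=4; E->plug->E->R->B->L->E->refl->B->L'->G->R'->C->plug->B
Char 2 ('A'): step: R->2, L=4; A->plug->A->R->B->L->E->refl->B->L'->G->R'->C->plug->B
Char 3 ('H'): step: R->3, L=4; H->plug->D->R->C->L->D->refl->A->L'->D->R'->F->plug->F
Char 4 ('H'): step: R->4, L=4; H->plug->D->R->F->L->C->refl->F->L'->A->R'->F->plug->F
Char 5 ('G'): step: R->5, L=4; G->plug->G->R->C->L->D->refl->A->L'->D->R'->H->plug->D
Final: ciphertext=BBFFD, RIGHT=5, LEFT=4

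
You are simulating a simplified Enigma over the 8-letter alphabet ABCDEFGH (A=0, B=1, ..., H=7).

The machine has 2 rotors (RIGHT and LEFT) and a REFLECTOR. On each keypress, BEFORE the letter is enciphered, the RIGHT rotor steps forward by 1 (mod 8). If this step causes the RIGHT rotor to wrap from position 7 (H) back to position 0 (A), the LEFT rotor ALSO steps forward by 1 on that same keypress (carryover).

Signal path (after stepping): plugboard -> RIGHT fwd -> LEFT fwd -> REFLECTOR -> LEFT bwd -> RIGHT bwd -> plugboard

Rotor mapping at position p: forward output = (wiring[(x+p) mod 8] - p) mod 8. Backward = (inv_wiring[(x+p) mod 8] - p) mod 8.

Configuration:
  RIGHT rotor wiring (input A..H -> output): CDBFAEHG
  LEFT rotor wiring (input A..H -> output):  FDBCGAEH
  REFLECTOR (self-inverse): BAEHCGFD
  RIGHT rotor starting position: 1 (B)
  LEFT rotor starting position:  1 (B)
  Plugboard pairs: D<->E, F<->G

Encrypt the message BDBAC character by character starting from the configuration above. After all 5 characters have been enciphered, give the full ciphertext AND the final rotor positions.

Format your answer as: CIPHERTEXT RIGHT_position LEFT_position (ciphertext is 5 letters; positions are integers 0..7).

Answer: CHGFE 6 1

Derivation:
Char 1 ('B'): step: R->2, L=1; B->plug->B->R->D->L->F->refl->G->L'->G->R'->C->plug->C
Char 2 ('D'): step: R->3, L=1; D->plug->E->R->D->L->F->refl->G->L'->G->R'->H->plug->H
Char 3 ('B'): step: R->4, L=1; B->plug->B->R->A->L->C->refl->E->L'->H->R'->F->plug->G
Char 4 ('A'): step: R->5, L=1; A->plug->A->R->H->L->E->refl->C->L'->A->R'->G->plug->F
Char 5 ('C'): step: R->6, L=1; C->plug->C->R->E->L->H->refl->D->L'->F->R'->D->plug->E
Final: ciphertext=CHGFE, RIGHT=6, LEFT=1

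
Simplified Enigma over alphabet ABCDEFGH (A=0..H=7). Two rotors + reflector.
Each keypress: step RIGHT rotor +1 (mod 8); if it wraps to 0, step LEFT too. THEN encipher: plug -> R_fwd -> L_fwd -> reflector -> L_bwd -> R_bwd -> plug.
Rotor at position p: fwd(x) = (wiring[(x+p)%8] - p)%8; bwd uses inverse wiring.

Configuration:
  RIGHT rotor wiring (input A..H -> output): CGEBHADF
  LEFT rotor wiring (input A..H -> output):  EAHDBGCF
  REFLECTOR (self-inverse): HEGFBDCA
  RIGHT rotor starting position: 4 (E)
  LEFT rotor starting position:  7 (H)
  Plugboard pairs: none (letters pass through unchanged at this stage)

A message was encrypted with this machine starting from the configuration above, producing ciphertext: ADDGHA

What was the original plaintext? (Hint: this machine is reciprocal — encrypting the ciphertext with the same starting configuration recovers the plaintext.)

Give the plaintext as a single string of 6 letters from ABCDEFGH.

Char 1 ('A'): step: R->5, L=7; A->plug->A->R->D->L->A->refl->H->L'->G->R'->B->plug->B
Char 2 ('D'): step: R->6, L=7; D->plug->D->R->A->L->G->refl->C->L'->F->R'->A->plug->A
Char 3 ('D'): step: R->7, L=7; D->plug->D->R->F->L->C->refl->G->L'->A->R'->F->plug->F
Char 4 ('G'): step: R->0, L->0 (L advanced); G->plug->G->R->D->L->D->refl->F->L'->H->R'->E->plug->E
Char 5 ('H'): step: R->1, L=0; H->plug->H->R->B->L->A->refl->H->L'->C->R'->F->plug->F
Char 6 ('A'): step: R->2, L=0; A->plug->A->R->C->L->H->refl->A->L'->B->R'->E->plug->E

Answer: BAFEFE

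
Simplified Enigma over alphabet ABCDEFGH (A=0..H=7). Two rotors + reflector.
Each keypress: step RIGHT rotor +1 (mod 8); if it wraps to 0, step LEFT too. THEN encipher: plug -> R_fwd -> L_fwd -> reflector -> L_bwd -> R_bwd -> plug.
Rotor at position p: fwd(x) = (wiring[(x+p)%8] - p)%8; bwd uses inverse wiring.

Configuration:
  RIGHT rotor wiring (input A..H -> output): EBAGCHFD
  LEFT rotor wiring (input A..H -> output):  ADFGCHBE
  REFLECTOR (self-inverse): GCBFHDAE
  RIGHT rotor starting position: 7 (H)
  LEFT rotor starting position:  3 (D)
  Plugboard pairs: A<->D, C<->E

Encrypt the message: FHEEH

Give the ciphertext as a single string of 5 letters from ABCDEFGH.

Char 1 ('F'): step: R->0, L->4 (L advanced); F->plug->F->R->H->L->C->refl->B->L'->G->R'->D->plug->A
Char 2 ('H'): step: R->1, L=4; H->plug->H->R->D->L->A->refl->G->L'->A->R'->A->plug->D
Char 3 ('E'): step: R->2, L=4; E->plug->C->R->A->L->G->refl->A->L'->D->R'->E->plug->C
Char 4 ('E'): step: R->3, L=4; E->plug->C->R->E->L->E->refl->H->L'->F->R'->H->plug->H
Char 5 ('H'): step: R->4, L=4; H->plug->H->R->C->L->F->refl->D->L'->B->R'->C->plug->E

Answer: ADCHE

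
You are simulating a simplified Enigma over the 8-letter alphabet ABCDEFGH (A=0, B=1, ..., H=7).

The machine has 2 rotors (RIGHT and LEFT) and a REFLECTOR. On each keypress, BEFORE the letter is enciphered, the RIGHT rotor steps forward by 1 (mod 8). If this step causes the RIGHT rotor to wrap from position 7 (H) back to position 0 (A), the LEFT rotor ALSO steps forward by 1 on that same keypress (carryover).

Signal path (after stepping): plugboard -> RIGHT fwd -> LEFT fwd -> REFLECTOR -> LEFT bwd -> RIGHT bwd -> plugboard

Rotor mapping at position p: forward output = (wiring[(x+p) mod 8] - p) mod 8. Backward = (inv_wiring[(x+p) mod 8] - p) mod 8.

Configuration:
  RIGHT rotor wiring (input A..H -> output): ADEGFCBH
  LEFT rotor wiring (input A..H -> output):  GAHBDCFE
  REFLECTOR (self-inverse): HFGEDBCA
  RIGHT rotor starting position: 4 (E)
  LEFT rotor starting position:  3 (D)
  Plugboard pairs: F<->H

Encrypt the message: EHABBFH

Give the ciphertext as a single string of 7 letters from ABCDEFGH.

Char 1 ('E'): step: R->5, L=3; E->plug->E->R->G->L->F->refl->B->L'->E->R'->B->plug->B
Char 2 ('H'): step: R->6, L=3; H->plug->F->R->A->L->G->refl->C->L'->D->R'->A->plug->A
Char 3 ('A'): step: R->7, L=3; A->plug->A->R->A->L->G->refl->C->L'->D->R'->G->plug->G
Char 4 ('B'): step: R->0, L->4 (L advanced); B->plug->B->R->D->L->A->refl->H->L'->A->R'->A->plug->A
Char 5 ('B'): step: R->1, L=4; B->plug->B->R->D->L->A->refl->H->L'->A->R'->F->plug->H
Char 6 ('F'): step: R->2, L=4; F->plug->H->R->B->L->G->refl->C->L'->E->R'->B->plug->B
Char 7 ('H'): step: R->3, L=4; H->plug->F->R->F->L->E->refl->D->L'->G->R'->D->plug->D

Answer: BAGAHBD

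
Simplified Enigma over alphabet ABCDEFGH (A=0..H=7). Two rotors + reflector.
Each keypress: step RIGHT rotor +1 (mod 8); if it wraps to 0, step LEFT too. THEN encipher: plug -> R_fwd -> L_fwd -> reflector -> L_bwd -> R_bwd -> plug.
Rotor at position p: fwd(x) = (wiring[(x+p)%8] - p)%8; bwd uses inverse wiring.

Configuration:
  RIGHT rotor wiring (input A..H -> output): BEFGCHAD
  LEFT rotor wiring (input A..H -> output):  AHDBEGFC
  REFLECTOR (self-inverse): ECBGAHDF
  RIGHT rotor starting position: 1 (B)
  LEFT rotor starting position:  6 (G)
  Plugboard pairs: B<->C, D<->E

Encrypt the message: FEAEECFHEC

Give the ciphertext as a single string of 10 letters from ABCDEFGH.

Char 1 ('F'): step: R->2, L=6; F->plug->F->R->B->L->E->refl->A->L'->H->R'->G->plug->G
Char 2 ('E'): step: R->3, L=6; E->plug->D->R->F->L->D->refl->G->L'->G->R'->F->plug->F
Char 3 ('A'): step: R->4, L=6; A->plug->A->R->G->L->G->refl->D->L'->F->R'->E->plug->D
Char 4 ('E'): step: R->5, L=6; E->plug->D->R->E->L->F->refl->H->L'->A->R'->F->plug->F
Char 5 ('E'): step: R->6, L=6; E->plug->D->R->G->L->G->refl->D->L'->F->R'->B->plug->C
Char 6 ('C'): step: R->7, L=6; C->plug->B->R->C->L->C->refl->B->L'->D->R'->F->plug->F
Char 7 ('F'): step: R->0, L->7 (L advanced); F->plug->F->R->H->L->G->refl->D->L'->A->R'->G->plug->G
Char 8 ('H'): step: R->1, L=7; H->plug->H->R->A->L->D->refl->G->L'->H->R'->F->plug->F
Char 9 ('E'): step: R->2, L=7; E->plug->D->R->F->L->F->refl->H->L'->G->R'->E->plug->D
Char 10 ('C'): step: R->3, L=7; C->plug->B->R->H->L->G->refl->D->L'->A->R'->E->plug->D

Answer: GFDFCFGFDD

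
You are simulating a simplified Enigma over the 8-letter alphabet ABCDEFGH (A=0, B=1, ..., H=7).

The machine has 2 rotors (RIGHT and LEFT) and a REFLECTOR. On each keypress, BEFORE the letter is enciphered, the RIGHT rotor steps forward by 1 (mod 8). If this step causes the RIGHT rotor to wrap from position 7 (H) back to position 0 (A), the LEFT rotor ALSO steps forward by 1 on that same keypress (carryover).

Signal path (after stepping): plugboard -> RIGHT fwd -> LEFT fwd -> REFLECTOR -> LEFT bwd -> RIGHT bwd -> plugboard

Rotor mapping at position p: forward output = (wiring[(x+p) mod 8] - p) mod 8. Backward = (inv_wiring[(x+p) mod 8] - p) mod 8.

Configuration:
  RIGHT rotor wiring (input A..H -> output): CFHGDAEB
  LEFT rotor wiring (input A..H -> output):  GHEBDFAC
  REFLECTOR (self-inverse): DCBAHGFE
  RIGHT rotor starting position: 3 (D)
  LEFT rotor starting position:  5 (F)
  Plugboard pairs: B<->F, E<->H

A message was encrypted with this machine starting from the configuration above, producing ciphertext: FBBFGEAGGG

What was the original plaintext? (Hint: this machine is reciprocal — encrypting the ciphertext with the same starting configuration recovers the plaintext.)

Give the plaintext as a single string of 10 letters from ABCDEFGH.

Char 1 ('F'): step: R->4, L=5; F->plug->B->R->E->L->C->refl->B->L'->D->R'->G->plug->G
Char 2 ('B'): step: R->5, L=5; B->plug->F->R->C->L->F->refl->G->L'->H->R'->B->plug->F
Char 3 ('B'): step: R->6, L=5; B->plug->F->R->A->L->A->refl->D->L'->B->R'->E->plug->H
Char 4 ('F'): step: R->7, L=5; F->plug->B->R->D->L->B->refl->C->L'->E->R'->F->plug->B
Char 5 ('G'): step: R->0, L->6 (L advanced); G->plug->G->R->E->L->G->refl->F->L'->G->R'->D->plug->D
Char 6 ('E'): step: R->1, L=6; E->plug->H->R->B->L->E->refl->H->L'->H->R'->E->plug->H
Char 7 ('A'): step: R->2, L=6; A->plug->A->R->F->L->D->refl->A->L'->C->R'->E->plug->H
Char 8 ('G'): step: R->3, L=6; G->plug->G->R->C->L->A->refl->D->L'->F->R'->C->plug->C
Char 9 ('G'): step: R->4, L=6; G->plug->G->R->D->L->B->refl->C->L'->A->R'->C->plug->C
Char 10 ('G'): step: R->5, L=6; G->plug->G->R->B->L->E->refl->H->L'->H->R'->B->plug->F

Answer: GFHBDHHCCF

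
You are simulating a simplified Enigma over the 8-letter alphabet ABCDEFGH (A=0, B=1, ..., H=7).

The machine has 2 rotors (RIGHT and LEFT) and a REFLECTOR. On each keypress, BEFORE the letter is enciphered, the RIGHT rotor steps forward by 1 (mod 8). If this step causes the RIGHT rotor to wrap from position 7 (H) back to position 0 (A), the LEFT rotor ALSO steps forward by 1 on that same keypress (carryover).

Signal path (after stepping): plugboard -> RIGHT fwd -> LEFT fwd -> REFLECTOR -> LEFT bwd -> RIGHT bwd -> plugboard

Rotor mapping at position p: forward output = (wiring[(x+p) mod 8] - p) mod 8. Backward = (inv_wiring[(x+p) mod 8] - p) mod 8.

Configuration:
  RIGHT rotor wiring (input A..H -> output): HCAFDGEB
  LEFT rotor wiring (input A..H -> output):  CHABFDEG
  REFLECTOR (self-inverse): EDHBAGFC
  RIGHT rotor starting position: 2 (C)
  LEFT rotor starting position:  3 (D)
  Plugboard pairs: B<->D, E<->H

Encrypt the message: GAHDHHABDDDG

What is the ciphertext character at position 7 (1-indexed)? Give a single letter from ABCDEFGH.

Char 1 ('G'): step: R->3, L=3; G->plug->G->R->H->L->F->refl->G->L'->A->R'->B->plug->D
Char 2 ('A'): step: R->4, L=3; A->plug->A->R->H->L->F->refl->G->L'->A->R'->C->plug->C
Char 3 ('H'): step: R->5, L=3; H->plug->E->R->F->L->H->refl->C->L'->B->R'->A->plug->A
Char 4 ('D'): step: R->6, L=3; D->plug->B->R->D->L->B->refl->D->L'->E->R'->D->plug->B
Char 5 ('H'): step: R->7, L=3; H->plug->E->R->G->L->E->refl->A->L'->C->R'->A->plug->A
Char 6 ('H'): step: R->0, L->4 (L advanced); H->plug->E->R->D->L->C->refl->H->L'->B->R'->H->plug->E
Char 7 ('A'): step: R->1, L=4; A->plug->A->R->B->L->H->refl->C->L'->D->R'->F->plug->F

F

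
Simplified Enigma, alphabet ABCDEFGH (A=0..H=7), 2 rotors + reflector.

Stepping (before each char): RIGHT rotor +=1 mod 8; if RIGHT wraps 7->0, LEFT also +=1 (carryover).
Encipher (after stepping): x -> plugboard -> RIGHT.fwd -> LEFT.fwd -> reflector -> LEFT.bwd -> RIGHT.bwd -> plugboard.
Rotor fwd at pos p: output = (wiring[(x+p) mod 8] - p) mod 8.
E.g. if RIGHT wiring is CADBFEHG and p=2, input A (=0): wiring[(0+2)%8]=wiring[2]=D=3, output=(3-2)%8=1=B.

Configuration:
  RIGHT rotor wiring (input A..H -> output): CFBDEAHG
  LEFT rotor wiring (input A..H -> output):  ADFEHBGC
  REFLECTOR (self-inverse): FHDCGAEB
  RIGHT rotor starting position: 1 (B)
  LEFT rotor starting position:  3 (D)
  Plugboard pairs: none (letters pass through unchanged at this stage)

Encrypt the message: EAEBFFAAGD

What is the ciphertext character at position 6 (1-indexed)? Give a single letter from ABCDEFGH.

Char 1 ('E'): step: R->2, L=3; E->plug->E->R->F->L->F->refl->A->L'->G->R'->D->plug->D
Char 2 ('A'): step: R->3, L=3; A->plug->A->R->A->L->B->refl->H->L'->E->R'->D->plug->D
Char 3 ('E'): step: R->4, L=3; E->plug->E->R->G->L->A->refl->F->L'->F->R'->G->plug->G
Char 4 ('B'): step: R->5, L=3; B->plug->B->R->C->L->G->refl->E->L'->B->R'->C->plug->C
Char 5 ('F'): step: R->6, L=3; F->plug->F->R->F->L->F->refl->A->L'->G->R'->G->plug->G
Char 6 ('F'): step: R->7, L=3; F->plug->F->R->F->L->F->refl->A->L'->G->R'->C->plug->C

C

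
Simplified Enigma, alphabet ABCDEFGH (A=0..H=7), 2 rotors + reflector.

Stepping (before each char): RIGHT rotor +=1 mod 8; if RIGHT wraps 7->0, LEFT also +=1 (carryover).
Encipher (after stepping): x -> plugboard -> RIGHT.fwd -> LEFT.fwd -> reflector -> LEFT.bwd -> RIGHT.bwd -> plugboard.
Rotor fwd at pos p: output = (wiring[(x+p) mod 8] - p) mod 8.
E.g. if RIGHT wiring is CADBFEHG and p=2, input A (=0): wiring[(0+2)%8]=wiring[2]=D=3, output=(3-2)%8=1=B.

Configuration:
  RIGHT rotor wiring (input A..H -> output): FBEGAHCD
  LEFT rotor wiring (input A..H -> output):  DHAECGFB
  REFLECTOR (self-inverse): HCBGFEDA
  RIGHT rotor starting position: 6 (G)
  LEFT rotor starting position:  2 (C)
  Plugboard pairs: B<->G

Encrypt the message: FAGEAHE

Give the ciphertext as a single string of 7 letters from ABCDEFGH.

Answer: GGABEAA

Derivation:
Char 1 ('F'): step: R->7, L=2; F->plug->F->R->B->L->C->refl->B->L'->G->R'->B->plug->G
Char 2 ('A'): step: R->0, L->3 (L advanced); A->plug->A->R->F->L->A->refl->H->L'->B->R'->B->plug->G
Char 3 ('G'): step: R->1, L=3; G->plug->B->R->D->L->C->refl->B->L'->A->R'->A->plug->A
Char 4 ('E'): step: R->2, L=3; E->plug->E->R->A->L->B->refl->C->L'->D->R'->G->plug->B
Char 5 ('A'): step: R->3, L=3; A->plug->A->R->D->L->C->refl->B->L'->A->R'->E->plug->E
Char 6 ('H'): step: R->4, L=3; H->plug->H->R->C->L->D->refl->G->L'->E->R'->A->plug->A
Char 7 ('E'): step: R->5, L=3; E->plug->E->R->E->L->G->refl->D->L'->C->R'->A->plug->A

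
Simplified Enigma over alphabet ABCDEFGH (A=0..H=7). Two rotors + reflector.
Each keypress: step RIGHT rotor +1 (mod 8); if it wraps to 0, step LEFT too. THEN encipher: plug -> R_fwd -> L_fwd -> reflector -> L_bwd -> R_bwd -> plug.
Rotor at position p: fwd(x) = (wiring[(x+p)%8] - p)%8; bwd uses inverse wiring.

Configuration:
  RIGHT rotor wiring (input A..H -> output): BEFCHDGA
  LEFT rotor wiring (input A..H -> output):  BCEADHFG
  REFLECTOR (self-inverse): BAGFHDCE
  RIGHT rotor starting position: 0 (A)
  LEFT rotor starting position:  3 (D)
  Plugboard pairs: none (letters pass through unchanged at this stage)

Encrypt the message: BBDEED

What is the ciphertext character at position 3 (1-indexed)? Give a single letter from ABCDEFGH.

Char 1 ('B'): step: R->1, L=3; B->plug->B->R->E->L->D->refl->F->L'->A->R'->H->plug->H
Char 2 ('B'): step: R->2, L=3; B->plug->B->R->A->L->F->refl->D->L'->E->R'->E->plug->E
Char 3 ('D'): step: R->3, L=3; D->plug->D->R->D->L->C->refl->G->L'->F->R'->E->plug->E

E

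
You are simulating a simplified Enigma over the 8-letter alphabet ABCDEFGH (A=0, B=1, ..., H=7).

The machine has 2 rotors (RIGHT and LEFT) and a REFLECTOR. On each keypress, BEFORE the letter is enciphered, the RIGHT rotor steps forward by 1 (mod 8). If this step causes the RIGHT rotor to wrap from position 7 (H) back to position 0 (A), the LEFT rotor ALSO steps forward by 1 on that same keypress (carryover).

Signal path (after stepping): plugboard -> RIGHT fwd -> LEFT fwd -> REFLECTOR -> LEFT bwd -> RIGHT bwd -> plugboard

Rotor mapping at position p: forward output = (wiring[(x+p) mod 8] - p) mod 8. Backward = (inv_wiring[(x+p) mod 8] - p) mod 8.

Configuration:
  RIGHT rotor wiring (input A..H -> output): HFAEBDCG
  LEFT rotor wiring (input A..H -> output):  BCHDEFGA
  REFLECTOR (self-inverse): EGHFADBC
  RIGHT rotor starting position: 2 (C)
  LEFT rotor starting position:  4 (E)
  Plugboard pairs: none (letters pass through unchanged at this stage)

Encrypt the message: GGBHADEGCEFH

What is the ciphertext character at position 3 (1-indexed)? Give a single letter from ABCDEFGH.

Char 1 ('G'): step: R->3, L=4; G->plug->G->R->C->L->C->refl->H->L'->H->R'->D->plug->D
Char 2 ('G'): step: R->4, L=4; G->plug->G->R->E->L->F->refl->D->L'->G->R'->C->plug->C
Char 3 ('B'): step: R->5, L=4; B->plug->B->R->F->L->G->refl->B->L'->B->R'->C->plug->C

C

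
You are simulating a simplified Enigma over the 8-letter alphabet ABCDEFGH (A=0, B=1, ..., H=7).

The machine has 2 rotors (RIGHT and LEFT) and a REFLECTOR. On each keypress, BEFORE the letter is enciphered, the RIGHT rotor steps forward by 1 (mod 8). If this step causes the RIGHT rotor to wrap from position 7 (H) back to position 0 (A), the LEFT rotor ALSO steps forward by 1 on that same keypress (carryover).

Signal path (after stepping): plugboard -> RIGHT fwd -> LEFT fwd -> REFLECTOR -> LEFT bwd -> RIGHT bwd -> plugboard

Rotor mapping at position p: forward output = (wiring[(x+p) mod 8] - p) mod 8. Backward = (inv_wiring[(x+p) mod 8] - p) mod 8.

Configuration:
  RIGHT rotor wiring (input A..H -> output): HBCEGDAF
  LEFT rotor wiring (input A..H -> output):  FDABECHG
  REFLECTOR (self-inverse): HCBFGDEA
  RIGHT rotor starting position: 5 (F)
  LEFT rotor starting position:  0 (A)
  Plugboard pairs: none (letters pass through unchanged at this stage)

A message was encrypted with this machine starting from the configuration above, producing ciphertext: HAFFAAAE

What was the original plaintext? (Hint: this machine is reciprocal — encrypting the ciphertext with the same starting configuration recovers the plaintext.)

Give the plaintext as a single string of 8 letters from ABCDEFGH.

Answer: DCEDCEDC

Derivation:
Char 1 ('H'): step: R->6, L=0; H->plug->H->R->F->L->C->refl->B->L'->D->R'->D->plug->D
Char 2 ('A'): step: R->7, L=0; A->plug->A->R->G->L->H->refl->A->L'->C->R'->C->plug->C
Char 3 ('F'): step: R->0, L->1 (L advanced); F->plug->F->R->D->L->D->refl->F->L'->G->R'->E->plug->E
Char 4 ('F'): step: R->1, L=1; F->plug->F->R->H->L->E->refl->G->L'->F->R'->D->plug->D
Char 5 ('A'): step: R->2, L=1; A->plug->A->R->A->L->C->refl->B->L'->E->R'->C->plug->C
Char 6 ('A'): step: R->3, L=1; A->plug->A->R->B->L->H->refl->A->L'->C->R'->E->plug->E
Char 7 ('A'): step: R->4, L=1; A->plug->A->R->C->L->A->refl->H->L'->B->R'->D->plug->D
Char 8 ('E'): step: R->5, L=1; E->plug->E->R->E->L->B->refl->C->L'->A->R'->C->plug->C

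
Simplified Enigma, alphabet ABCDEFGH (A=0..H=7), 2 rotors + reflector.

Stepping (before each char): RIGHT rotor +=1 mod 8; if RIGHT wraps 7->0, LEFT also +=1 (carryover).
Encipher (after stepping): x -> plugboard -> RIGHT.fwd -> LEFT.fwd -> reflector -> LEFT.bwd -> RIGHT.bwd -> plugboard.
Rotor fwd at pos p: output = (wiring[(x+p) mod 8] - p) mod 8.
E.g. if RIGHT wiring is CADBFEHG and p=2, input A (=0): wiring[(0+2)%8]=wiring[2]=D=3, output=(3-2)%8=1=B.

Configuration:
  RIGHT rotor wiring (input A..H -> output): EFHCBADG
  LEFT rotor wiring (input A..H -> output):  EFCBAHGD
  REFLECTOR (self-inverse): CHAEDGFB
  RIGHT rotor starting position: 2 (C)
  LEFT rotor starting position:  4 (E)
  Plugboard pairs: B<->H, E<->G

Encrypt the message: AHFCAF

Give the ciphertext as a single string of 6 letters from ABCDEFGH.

Answer: HDBDCA

Derivation:
Char 1 ('A'): step: R->3, L=4; A->plug->A->R->H->L->F->refl->G->L'->G->R'->B->plug->H
Char 2 ('H'): step: R->4, L=4; H->plug->B->R->E->L->A->refl->C->L'->C->R'->D->plug->D
Char 3 ('F'): step: R->5, L=4; F->plug->F->R->C->L->C->refl->A->L'->E->R'->H->plug->B
Char 4 ('C'): step: R->6, L=4; C->plug->C->R->G->L->G->refl->F->L'->H->R'->D->plug->D
Char 5 ('A'): step: R->7, L=4; A->plug->A->R->H->L->F->refl->G->L'->G->R'->C->plug->C
Char 6 ('F'): step: R->0, L->5 (L advanced); F->plug->F->R->A->L->C->refl->A->L'->E->R'->A->plug->A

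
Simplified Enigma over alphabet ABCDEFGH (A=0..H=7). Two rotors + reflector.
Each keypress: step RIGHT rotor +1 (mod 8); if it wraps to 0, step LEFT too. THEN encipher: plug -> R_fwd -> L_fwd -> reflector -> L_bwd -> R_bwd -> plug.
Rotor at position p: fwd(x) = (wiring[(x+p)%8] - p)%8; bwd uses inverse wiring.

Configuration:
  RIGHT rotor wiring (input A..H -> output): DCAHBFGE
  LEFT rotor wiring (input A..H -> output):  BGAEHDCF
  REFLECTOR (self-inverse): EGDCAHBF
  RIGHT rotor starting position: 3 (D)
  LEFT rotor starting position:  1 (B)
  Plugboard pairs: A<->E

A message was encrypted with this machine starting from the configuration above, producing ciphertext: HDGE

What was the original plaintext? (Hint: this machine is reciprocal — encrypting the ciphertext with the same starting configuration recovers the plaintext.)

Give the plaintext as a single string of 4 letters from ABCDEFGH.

Answer: ECCC

Derivation:
Char 1 ('H'): step: R->4, L=1; H->plug->H->R->D->L->G->refl->B->L'->F->R'->A->plug->E
Char 2 ('D'): step: R->5, L=1; D->plug->D->R->G->L->E->refl->A->L'->H->R'->C->plug->C
Char 3 ('G'): step: R->6, L=1; G->plug->G->R->D->L->G->refl->B->L'->F->R'->C->plug->C
Char 4 ('E'): step: R->7, L=1; E->plug->A->R->F->L->B->refl->G->L'->D->R'->C->plug->C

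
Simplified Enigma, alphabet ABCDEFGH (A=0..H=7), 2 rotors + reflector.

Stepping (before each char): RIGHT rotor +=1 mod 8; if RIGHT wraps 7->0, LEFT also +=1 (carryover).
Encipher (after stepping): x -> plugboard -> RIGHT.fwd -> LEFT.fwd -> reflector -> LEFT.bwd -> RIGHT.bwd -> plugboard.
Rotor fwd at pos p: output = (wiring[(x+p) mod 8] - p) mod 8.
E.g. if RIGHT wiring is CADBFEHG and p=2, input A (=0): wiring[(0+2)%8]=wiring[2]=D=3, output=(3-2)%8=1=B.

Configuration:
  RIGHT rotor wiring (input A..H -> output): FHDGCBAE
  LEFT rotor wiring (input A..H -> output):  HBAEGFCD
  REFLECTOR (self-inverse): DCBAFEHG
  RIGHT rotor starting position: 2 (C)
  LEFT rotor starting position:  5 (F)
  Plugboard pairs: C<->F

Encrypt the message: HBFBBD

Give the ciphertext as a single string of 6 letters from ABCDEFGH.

Answer: DDBAGF

Derivation:
Char 1 ('H'): step: R->3, L=5; H->plug->H->R->A->L->A->refl->D->L'->F->R'->D->plug->D
Char 2 ('B'): step: R->4, L=5; B->plug->B->R->F->L->D->refl->A->L'->A->R'->D->plug->D
Char 3 ('F'): step: R->5, L=5; F->plug->C->R->H->L->B->refl->C->L'->D->R'->B->plug->B
Char 4 ('B'): step: R->6, L=5; B->plug->B->R->G->L->H->refl->G->L'->C->R'->A->plug->A
Char 5 ('B'): step: R->7, L=5; B->plug->B->R->G->L->H->refl->G->L'->C->R'->G->plug->G
Char 6 ('D'): step: R->0, L->6 (L advanced); D->plug->D->R->G->L->A->refl->D->L'->D->R'->C->plug->F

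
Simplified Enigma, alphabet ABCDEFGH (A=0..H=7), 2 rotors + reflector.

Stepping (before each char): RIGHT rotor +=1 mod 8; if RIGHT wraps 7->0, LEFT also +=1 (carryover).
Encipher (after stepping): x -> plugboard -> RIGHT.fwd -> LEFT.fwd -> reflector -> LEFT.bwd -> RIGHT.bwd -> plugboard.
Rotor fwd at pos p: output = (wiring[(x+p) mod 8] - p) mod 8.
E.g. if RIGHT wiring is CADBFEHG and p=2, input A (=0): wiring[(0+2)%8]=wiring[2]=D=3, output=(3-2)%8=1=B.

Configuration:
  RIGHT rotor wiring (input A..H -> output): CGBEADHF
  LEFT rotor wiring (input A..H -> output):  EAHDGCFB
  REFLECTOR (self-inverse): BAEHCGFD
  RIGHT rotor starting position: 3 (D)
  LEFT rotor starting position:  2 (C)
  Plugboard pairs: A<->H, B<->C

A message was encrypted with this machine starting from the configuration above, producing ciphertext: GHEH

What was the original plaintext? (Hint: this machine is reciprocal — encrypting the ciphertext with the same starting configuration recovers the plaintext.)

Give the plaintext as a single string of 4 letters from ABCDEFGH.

Answer: HCHD

Derivation:
Char 1 ('G'): step: R->4, L=2; G->plug->G->R->F->L->H->refl->D->L'->E->R'->A->plug->H
Char 2 ('H'): step: R->5, L=2; H->plug->A->R->G->L->C->refl->E->L'->C->R'->B->plug->C
Char 3 ('E'): step: R->6, L=2; E->plug->E->R->D->L->A->refl->B->L'->B->R'->A->plug->H
Char 4 ('H'): step: R->7, L=2; H->plug->A->R->G->L->C->refl->E->L'->C->R'->D->plug->D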